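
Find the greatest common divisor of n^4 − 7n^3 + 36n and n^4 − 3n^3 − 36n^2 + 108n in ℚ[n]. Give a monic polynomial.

By polynomial division,
  n^4 − 7n^3 + 36n = (n^4 − 3n^3 − 36n^2 + 108n) + (−4n^3 + 36n^2 − 72n)
  n^4 − 3n^3 − 36n^2 + 108n = (−(1/4)n − 3/2)(−4n^3 + 36n^2 − 72n) + (0)
Last nonzero remainder: −4n^3 + 36n^2 − 72n. Dividing through by −4 gives the monic gcd n^3 − 9n^2 + 18n.

n^3 − 9n^2 + 18n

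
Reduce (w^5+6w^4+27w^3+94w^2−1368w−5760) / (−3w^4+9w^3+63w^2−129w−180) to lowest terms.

(−w^3−7w^2−54w−288)/(3w^2−6w−9)

Euclidean algorithm in ℚ[w]:
  w^5+6w^4+27w^3+94w^2−1368w−5760 = (−(1/3)w−3)(−3w^4+9w^3+63w^2−129w−180) + (75w^3+240w^2−1815w−6300)
  −3w^4+9w^3+63w^2−129w−180 = (−(1/25)w+31/125)(75w^3+240w^2−1815w−6300) + (−(1728/25)w^2+(1728/25)w+6912/5)
  75w^3+240w^2−1815w−6300 = (−(625/576)w−875/192)(−(1728/25)w^2+(1728/25)w+6912/5) + (0)
Last nonzero remainder: −(1728/25)w^2+(1728/25)w+6912/5. Dividing through by −1728/25 gives the monic gcd w^2−w−20.
Cancel w^2−w−20 from numerator and denominator to get the reduced form.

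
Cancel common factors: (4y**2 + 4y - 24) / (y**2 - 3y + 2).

(4y + 12)/(y - 1)

Apply the Euclidean algorithm:
  4y**2 + 4y - 24 = (4)(y**2 - 3y + 2) + (16y - 32)
  y**2 - 3y + 2 = ((1/16)y - 1/16)(16y - 32) + (0)
Last nonzero remainder: 16y - 32. Dividing through by 16 gives the monic gcd y - 2.
Cancel y - 2 from numerator and denominator to get the reduced form.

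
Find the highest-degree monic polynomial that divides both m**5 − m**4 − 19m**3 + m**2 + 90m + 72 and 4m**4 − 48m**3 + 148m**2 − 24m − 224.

m**2 − 3m − 4

Apply the Euclidean algorithm:
  m**5 − m**4 − 19m**3 + m**2 + 90m + 72 = ((1/4)m + 11/4)(4m**4 − 48m**3 + 148m**2 − 24m − 224) + (76m**3 − 400m**2 + 212m + 688)
  4m**4 − 48m**3 + 148m**2 − 24m − 224 = ((1/19)m − 128/361)(76m**3 − 400m**2 + 212m + 688) + (−(1800/361)m**2 + (5400/361)m + 7200/361)
  76m**3 − 400m**2 + 212m + 688 = (−(6859/450)m + 15523/450)(−(1800/361)m**2 + (5400/361)m + 7200/361) + (0)
Last nonzero remainder: −(1800/361)m**2 + (5400/361)m + 7200/361. Dividing through by −1800/361 gives the monic gcd m**2 − 3m − 4.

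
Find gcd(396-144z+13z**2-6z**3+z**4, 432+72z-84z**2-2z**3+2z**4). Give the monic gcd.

18-9z+z**2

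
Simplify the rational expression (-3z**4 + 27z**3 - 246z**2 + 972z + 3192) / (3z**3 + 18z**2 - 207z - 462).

(-z**2 + 4z - 76)/(z + 11)

Euclidean algorithm in ℚ[z]:
  -3z**4 + 27z**3 - 246z**2 + 972z + 3192 = (-z + 15)(3z**3 + 18z**2 - 207z - 462) + (-723z**2 + 3615z + 10122)
  3z**3 + 18z**2 - 207z - 462 = (-(1/241)z - 11/241)(-723z**2 + 3615z + 10122) + (0)
Last nonzero remainder: -723z**2 + 3615z + 10122. Dividing through by -723 gives the monic gcd z**2 - 5z - 14.
Cancel z**2 - 5z - 14 from numerator and denominator to get the reduced form.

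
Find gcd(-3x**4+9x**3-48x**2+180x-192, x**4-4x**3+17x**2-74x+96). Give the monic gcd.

Repeated division with remainder:
  -3x**4+9x**3-48x**2+180x-192 = (-3)(x**4-4x**3+17x**2-74x+96) + (-3x**3+3x**2-42x+96)
  x**4-4x**3+17x**2-74x+96 = (-(1/3)x+1)(-3x**3+3x**2-42x+96) + (0)
Last nonzero remainder: -3x**3+3x**2-42x+96. Dividing through by -3 gives the monic gcd x**3-x**2+14x-32.

x**3-x**2+14x-32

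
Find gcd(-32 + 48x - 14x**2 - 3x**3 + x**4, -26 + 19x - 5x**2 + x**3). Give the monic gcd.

Apply the Euclidean algorithm:
  x**4 - 3x**3 - 14x**2 + 48x - 32 = (x + 2)(x**3 - 5x**2 + 19x - 26) + (-23x**2 + 36x + 20)
  x**3 - 5x**2 + 19x - 26 = (-(1/23)x + 79/529)(-23x**2 + 36x + 20) + ((7667/529)x - 15334/529)
  -23x**2 + 36x + 20 = (-(12167/7667)x - 5290/7667)((7667/529)x - 15334/529) + (0)
Last nonzero remainder: (7667/529)x - 15334/529. Dividing through by 7667/529 gives the monic gcd x - 2.

-2 + x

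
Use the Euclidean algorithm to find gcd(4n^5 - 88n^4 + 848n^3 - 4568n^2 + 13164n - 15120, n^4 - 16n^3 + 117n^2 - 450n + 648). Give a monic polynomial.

Repeated division with remainder:
  4n^5 - 88n^4 + 848n^3 - 4568n^2 + 13164n - 15120 = (4n - 24)(n^4 - 16n^3 + 117n^2 - 450n + 648) + (-4n^3 + 40n^2 - 228n + 432)
  n^4 - 16n^3 + 117n^2 - 450n + 648 = (-(1/4)n + 3/2)(-4n^3 + 40n^2 - 228n + 432) + (0)
Last nonzero remainder: -4n^3 + 40n^2 - 228n + 432. Dividing through by -4 gives the monic gcd n^3 - 10n^2 + 57n - 108.

n^3 - 10n^2 + 57n - 108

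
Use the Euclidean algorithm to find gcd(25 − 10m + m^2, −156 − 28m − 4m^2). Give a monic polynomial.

1

Euclidean algorithm in ℚ[m]:
  m^2 − 10m + 25 = (−1/4)(−4m^2 − 28m − 156) + (−17m − 14)
  −4m^2 − 28m − 156 = ((4/17)m + 420/289)(−17m − 14) + (−39204/289)
  −17m − 14 = ((4913/39204)m + 2023/19602)(−39204/289) + (0)
The last nonzero remainder is the constant −39204/289, so the polynomials are coprime and gcd = 1.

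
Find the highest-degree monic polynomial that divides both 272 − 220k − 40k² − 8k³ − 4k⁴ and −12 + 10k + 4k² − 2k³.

−1 + k

Apply the Euclidean algorithm:
  −4k⁴ − 8k³ − 40k² − 220k + 272 = (2k + 8)(−2k³ + 4k² + 10k − 12) + (−92k² − 276k + 368)
  −2k³ + 4k² + 10k − 12 = ((1/46)k − 5/46)(−92k² − 276k + 368) + (−28k + 28)
  −92k² − 276k + 368 = ((23/7)k + 92/7)(−28k + 28) + (0)
Last nonzero remainder: −28k + 28. Dividing through by −28 gives the monic gcd k − 1.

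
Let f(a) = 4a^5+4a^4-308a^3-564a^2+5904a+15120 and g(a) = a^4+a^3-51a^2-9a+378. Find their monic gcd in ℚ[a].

a^2-3a-18

Apply the Euclidean algorithm:
  4a^5+4a^4-308a^3-564a^2+5904a+15120 = (4a)(a^4+a^3-51a^2-9a+378) + (-104a^3-528a^2+4392a+15120)
  a^4+a^3-51a^2-9a+378 = (-(1/104)a+53/1352)(-104a^3-528a^2+4392a+15120) + ((2016/169)a^2-(6048/169)a-36288/169)
  -104a^3-528a^2+4392a+15120 = (-(2197/252)a-845/12)((2016/169)a^2-(6048/169)a-36288/169) + (0)
Last nonzero remainder: (2016/169)a^2-(6048/169)a-36288/169. Dividing through by 2016/169 gives the monic gcd a^2-3a-18.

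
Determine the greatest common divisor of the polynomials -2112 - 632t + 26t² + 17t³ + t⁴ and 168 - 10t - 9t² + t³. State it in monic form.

-24 - 2t + t²

Repeated division with remainder:
  t⁴ + 17t³ + 26t² - 632t - 2112 = (t + 26)(t³ - 9t² - 10t + 168) + (270t² - 540t - 6480)
  t³ - 9t² - 10t + 168 = ((1/270)t - 7/270)(270t² - 540t - 6480) + (0)
Last nonzero remainder: 270t² - 540t - 6480. Dividing through by 270 gives the monic gcd t² - 2t - 24.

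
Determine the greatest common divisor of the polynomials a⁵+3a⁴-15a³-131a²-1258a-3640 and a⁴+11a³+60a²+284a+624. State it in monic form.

a³+5a²+30a+104

By polynomial division,
  a⁵+3a⁴-15a³-131a²-1258a-3640 = (a-8)(a⁴+11a³+60a²+284a+624) + (13a³+65a²+390a+1352)
  a⁴+11a³+60a²+284a+624 = ((1/13)a+6/13)(13a³+65a²+390a+1352) + (0)
Last nonzero remainder: 13a³+65a²+390a+1352. Dividing through by 13 gives the monic gcd a³+5a²+30a+104.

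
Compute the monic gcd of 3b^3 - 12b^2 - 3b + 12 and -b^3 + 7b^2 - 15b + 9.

b - 1

Euclidean algorithm in ℚ[b]:
  3b^3 - 12b^2 - 3b + 12 = (-3)(-b^3 + 7b^2 - 15b + 9) + (9b^2 - 48b + 39)
  -b^3 + 7b^2 - 15b + 9 = (-(1/9)b + 5/27)(9b^2 - 48b + 39) + (-(16/9)b + 16/9)
  9b^2 - 48b + 39 = (-(81/16)b + 351/16)(-(16/9)b + 16/9) + (0)
Last nonzero remainder: -(16/9)b + 16/9. Dividing through by -16/9 gives the monic gcd b - 1.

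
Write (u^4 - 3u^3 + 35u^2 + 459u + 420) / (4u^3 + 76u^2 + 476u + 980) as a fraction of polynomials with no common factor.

(u^3 - 8u^2 + 75u + 84)/(4u^2 + 56u + 196)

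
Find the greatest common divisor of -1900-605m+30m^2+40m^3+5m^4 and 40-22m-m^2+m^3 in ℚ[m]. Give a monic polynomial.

-20+m+m^2

By polynomial division,
  5m^4+40m^3+30m^2-605m-1900 = (5m+45)(m^3-m^2-22m+40) + (185m^2+185m-3700)
  m^3-m^2-22m+40 = ((1/185)m-2/185)(185m^2+185m-3700) + (0)
Last nonzero remainder: 185m^2+185m-3700. Dividing through by 185 gives the monic gcd m^2+m-20.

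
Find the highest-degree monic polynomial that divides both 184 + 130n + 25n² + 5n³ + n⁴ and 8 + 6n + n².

Euclidean algorithm in ℚ[n]:
  n⁴ + 5n³ + 25n² + 130n + 184 = (n² - n + 23)(n² + 6n + 8) + (0)
The last nonzero remainder n² + 6n + 8 is already monic.

8 + 6n + n²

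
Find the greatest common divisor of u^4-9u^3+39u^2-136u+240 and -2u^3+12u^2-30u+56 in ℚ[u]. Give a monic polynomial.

u-4

Apply the Euclidean algorithm:
  u^4-9u^3+39u^2-136u+240 = (-(1/2)u+3/2)(-2u^3+12u^2-30u+56) + (6u^2-63u+156)
  -2u^3+12u^2-30u+56 = (-(1/3)u-3/2)(6u^2-63u+156) + (-(145/2)u+290)
  6u^2-63u+156 = (-(12/145)u+78/145)(-(145/2)u+290) + (0)
Last nonzero remainder: -(145/2)u+290. Dividing through by -145/2 gives the monic gcd u-4.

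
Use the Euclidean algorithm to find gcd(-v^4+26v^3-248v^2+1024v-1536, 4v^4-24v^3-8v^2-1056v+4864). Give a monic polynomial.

v^2-12v+32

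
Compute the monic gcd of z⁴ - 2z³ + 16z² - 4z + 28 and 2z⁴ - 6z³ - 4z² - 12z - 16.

By polynomial division,
  z⁴ - 2z³ + 16z² - 4z + 28 = (1/2)(2z⁴ - 6z³ - 4z² - 12z - 16) + (z³ + 18z² + 2z + 36)
  2z⁴ - 6z³ - 4z² - 12z - 16 = (2z - 42)(z³ + 18z² + 2z + 36) + (748z² + 1496)
  z³ + 18z² + 2z + 36 = ((1/748)z + 9/374)(748z² + 1496) + (0)
Last nonzero remainder: 748z² + 1496. Dividing through by 748 gives the monic gcd z² + 2.

z² + 2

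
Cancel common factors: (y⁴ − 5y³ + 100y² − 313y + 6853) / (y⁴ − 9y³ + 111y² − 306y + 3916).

Repeated division with remainder:
  y⁴ − 5y³ + 100y² − 313y + 6853 = (y⁴ − 9y³ + 111y² − 306y + 3916) + (4y³ − 11y² − 7y + 2937)
  y⁴ − 9y³ + 111y² − 306y + 3916 = ((1/4)y − 25/16)(4y³ − 11y² − 7y + 2937) + ((1529/16)y² − (16819/16)y + 136081/16)
  4y³ − 11y² − 7y + 2937 = ((64/1529)y + 48/139)((1529/16)y² − (16819/16)y + 136081/16) + (0)
Last nonzero remainder: (1529/16)y² − (16819/16)y + 136081/16. Dividing through by 1529/16 gives the monic gcd y² − 11y + 89.
Cancel y² − 11y + 89 from numerator and denominator to get the reduced form.

(y² + 6y + 77)/(y² + 2y + 44)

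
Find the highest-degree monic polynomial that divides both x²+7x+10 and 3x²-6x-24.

Repeated division with remainder:
  x²+7x+10 = (1/3)(3x²-6x-24) + (9x+18)
  3x²-6x-24 = ((1/3)x-4/3)(9x+18) + (0)
Last nonzero remainder: 9x+18. Dividing through by 9 gives the monic gcd x+2.

x+2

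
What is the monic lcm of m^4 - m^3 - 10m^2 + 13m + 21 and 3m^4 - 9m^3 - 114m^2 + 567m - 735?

m^6 + m^5 - 47m^4 + 28m^3 + 397m^2 - 413m - 735

Repeated division with remainder:
  m^4 - m^3 - 10m^2 + 13m + 21 = (1/3)(3m^4 - 9m^3 - 114m^2 + 567m - 735) + (2m^3 + 28m^2 - 176m + 266)
  3m^4 - 9m^3 - 114m^2 + 567m - 735 = ((3/2)m - 51/2)(2m^3 + 28m^2 - 176m + 266) + (864m^2 - 4320m + 6048)
  2m^3 + 28m^2 - 176m + 266 = ((1/432)m + 19/432)(864m^2 - 4320m + 6048) + (0)
Last nonzero remainder: 864m^2 - 4320m + 6048. Dividing through by 864 gives the monic gcd m^2 - 5m + 7.
Then lcm(f, g) = f·g / gcd(f, g); expanding and making the result monic gives the answer.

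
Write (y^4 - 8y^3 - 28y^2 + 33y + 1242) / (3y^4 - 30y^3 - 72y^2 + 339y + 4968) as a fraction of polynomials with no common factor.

(y - 6)/(3y - 24)

Apply the Euclidean algorithm:
  y^4 - 8y^3 - 28y^2 + 33y + 1242 = (1/3)(3y^4 - 30y^3 - 72y^2 + 339y + 4968) + (2y^3 - 4y^2 - 80y - 414)
  3y^4 - 30y^3 - 72y^2 + 339y + 4968 = ((3/2)y - 12)(2y^3 - 4y^2 - 80y - 414) + (0)
Last nonzero remainder: 2y^3 - 4y^2 - 80y - 414. Dividing through by 2 gives the monic gcd y^3 - 2y^2 - 40y - 207.
Cancel y^3 - 2y^2 - 40y - 207 from numerator and denominator to get the reduced form.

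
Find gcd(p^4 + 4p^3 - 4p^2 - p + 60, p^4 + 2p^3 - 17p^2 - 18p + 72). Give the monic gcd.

p^2 + 7p + 12

Euclidean algorithm in ℚ[p]:
  p^4 + 4p^3 - 4p^2 - p + 60 = (p^4 + 2p^3 - 17p^2 - 18p + 72) + (2p^3 + 13p^2 + 17p - 12)
  p^4 + 2p^3 - 17p^2 - 18p + 72 = ((1/2)p - 9/4)(2p^3 + 13p^2 + 17p - 12) + ((15/4)p^2 + (105/4)p + 45)
  2p^3 + 13p^2 + 17p - 12 = ((8/15)p - 4/15)((15/4)p^2 + (105/4)p + 45) + (0)
Last nonzero remainder: (15/4)p^2 + (105/4)p + 45. Dividing through by 15/4 gives the monic gcd p^2 + 7p + 12.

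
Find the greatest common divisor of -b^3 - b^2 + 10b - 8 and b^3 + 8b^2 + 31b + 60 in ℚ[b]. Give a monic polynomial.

b + 4

By polynomial division,
  -b^3 - b^2 + 10b - 8 = (-1)(b^3 + 8b^2 + 31b + 60) + (7b^2 + 41b + 52)
  b^3 + 8b^2 + 31b + 60 = ((1/7)b + 15/49)(7b^2 + 41b + 52) + ((540/49)b + 2160/49)
  7b^2 + 41b + 52 = ((343/540)b + 637/540)((540/49)b + 2160/49) + (0)
Last nonzero remainder: (540/49)b + 2160/49. Dividing through by 540/49 gives the monic gcd b + 4.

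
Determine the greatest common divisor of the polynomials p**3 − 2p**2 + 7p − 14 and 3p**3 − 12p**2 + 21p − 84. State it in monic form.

p**2 + 7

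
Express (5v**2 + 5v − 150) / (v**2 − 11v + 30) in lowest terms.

(5v + 30)/(v − 6)

Repeated division with remainder:
  5v**2 + 5v − 150 = (5)(v**2 − 11v + 30) + (60v − 300)
  v**2 − 11v + 30 = ((1/60)v − 1/10)(60v − 300) + (0)
Last nonzero remainder: 60v − 300. Dividing through by 60 gives the monic gcd v − 5.
Cancel v − 5 from numerator and denominator to get the reduced form.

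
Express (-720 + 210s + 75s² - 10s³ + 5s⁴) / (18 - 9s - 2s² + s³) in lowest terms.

Repeated division with remainder:
  5s⁴ - 10s³ + 75s² + 210s - 720 = (5s)(s³ - 2s² - 9s + 18) + (120s² + 120s - 720)
  s³ - 2s² - 9s + 18 = ((1/120)s - 1/40)(120s² + 120s - 720) + (0)
Last nonzero remainder: 120s² + 120s - 720. Dividing through by 120 gives the monic gcd s² + s - 6.
Cancel s² + s - 6 from numerator and denominator to get the reduced form.

(120 - 15s + 5s²)/(-3 + s)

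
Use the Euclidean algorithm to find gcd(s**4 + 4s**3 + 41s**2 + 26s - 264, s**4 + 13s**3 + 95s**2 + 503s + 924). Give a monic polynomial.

By polynomial division,
  s**4 + 4s**3 + 41s**2 + 26s - 264 = (s**4 + 13s**3 + 95s**2 + 503s + 924) + (-9s**3 - 54s**2 - 477s - 1188)
  s**4 + 13s**3 + 95s**2 + 503s + 924 = (-(1/9)s - 7/9)(-9s**3 - 54s**2 - 477s - 1188) + (0)
Last nonzero remainder: -9s**3 - 54s**2 - 477s - 1188. Dividing through by -9 gives the monic gcd s**3 + 6s**2 + 53s + 132.

s**3 + 6s**2 + 53s + 132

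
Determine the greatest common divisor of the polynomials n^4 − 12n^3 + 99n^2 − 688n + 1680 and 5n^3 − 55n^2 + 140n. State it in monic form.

By polynomial division,
  n^4 − 12n^3 + 99n^2 − 688n + 1680 = ((1/5)n − 1/5)(5n^3 − 55n^2 + 140n) + (60n^2 − 660n + 1680)
  5n^3 − 55n^2 + 140n = ((1/12)n)(60n^2 − 660n + 1680) + (0)
Last nonzero remainder: 60n^2 − 660n + 1680. Dividing through by 60 gives the monic gcd n^2 − 11n + 28.

n^2 − 11n + 28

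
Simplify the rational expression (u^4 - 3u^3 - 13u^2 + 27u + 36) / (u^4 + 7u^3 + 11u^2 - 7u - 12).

(u^2 - 7u + 12)/(u^2 + 3u - 4)

Apply the Euclidean algorithm:
  u^4 - 3u^3 - 13u^2 + 27u + 36 = (u^4 + 7u^3 + 11u^2 - 7u - 12) + (-10u^3 - 24u^2 + 34u + 48)
  u^4 + 7u^3 + 11u^2 - 7u - 12 = (-(1/10)u - 23/50)(-10u^3 - 24u^2 + 34u + 48) + ((84/25)u^2 + (336/25)u + 252/25)
  -10u^3 - 24u^2 + 34u + 48 = (-(125/42)u + 100/21)((84/25)u^2 + (336/25)u + 252/25) + (0)
Last nonzero remainder: (84/25)u^2 + (336/25)u + 252/25. Dividing through by 84/25 gives the monic gcd u^2 + 4u + 3.
Cancel u^2 + 4u + 3 from numerator and denominator to get the reduced form.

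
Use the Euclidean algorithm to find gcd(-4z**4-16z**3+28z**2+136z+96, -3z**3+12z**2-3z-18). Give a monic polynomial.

z**2-2z-3

By polynomial division,
  -4z**4-16z**3+28z**2+136z+96 = ((4/3)z+32/3)(-3z**3+12z**2-3z-18) + (-96z**2+192z+288)
  -3z**3+12z**2-3z-18 = ((1/32)z-1/16)(-96z**2+192z+288) + (0)
Last nonzero remainder: -96z**2+192z+288. Dividing through by -96 gives the monic gcd z**2-2z-3.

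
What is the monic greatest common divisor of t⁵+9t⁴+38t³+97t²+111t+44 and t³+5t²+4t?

Repeated division with remainder:
  t⁵+9t⁴+38t³+97t²+111t+44 = (t²+4t+14)(t³+5t²+4t) + (11t²+55t+44)
  t³+5t²+4t = ((1/11)t)(11t²+55t+44) + (0)
Last nonzero remainder: 11t²+55t+44. Dividing through by 11 gives the monic gcd t²+5t+4.

t²+5t+4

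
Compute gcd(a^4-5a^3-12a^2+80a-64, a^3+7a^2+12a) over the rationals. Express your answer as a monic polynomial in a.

a+4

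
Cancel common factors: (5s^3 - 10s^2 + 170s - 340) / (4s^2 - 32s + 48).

Repeated division with remainder:
  5s^3 - 10s^2 + 170s - 340 = ((5/4)s + 15/2)(4s^2 - 32s + 48) + (350s - 700)
  4s^2 - 32s + 48 = ((2/175)s - 12/175)(350s - 700) + (0)
Last nonzero remainder: 350s - 700. Dividing through by 350 gives the monic gcd s - 2.
Cancel s - 2 from numerator and denominator to get the reduced form.

(5s^2 + 170)/(4s - 24)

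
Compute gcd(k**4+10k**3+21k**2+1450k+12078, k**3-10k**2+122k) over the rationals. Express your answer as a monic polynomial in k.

k**2-10k+122

By polynomial division,
  k**4+10k**3+21k**2+1450k+12078 = (k+20)(k**3-10k**2+122k) + (99k**2-990k+12078)
  k**3-10k**2+122k = ((1/99)k)(99k**2-990k+12078) + (0)
Last nonzero remainder: 99k**2-990k+12078. Dividing through by 99 gives the monic gcd k**2-10k+122.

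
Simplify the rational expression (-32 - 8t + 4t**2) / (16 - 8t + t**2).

(8 + 4t)/(-4 + t)

Euclidean algorithm in ℚ[t]:
  4t**2 - 8t - 32 = (4)(t**2 - 8t + 16) + (24t - 96)
  t**2 - 8t + 16 = ((1/24)t - 1/6)(24t - 96) + (0)
Last nonzero remainder: 24t - 96. Dividing through by 24 gives the monic gcd t - 4.
Cancel t - 4 from numerator and denominator to get the reduced form.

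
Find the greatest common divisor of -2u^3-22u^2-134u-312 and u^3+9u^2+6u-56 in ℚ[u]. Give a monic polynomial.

u+4

Euclidean algorithm in ℚ[u]:
  -2u^3-22u^2-134u-312 = (-2)(u^3+9u^2+6u-56) + (-4u^2-122u-424)
  u^3+9u^2+6u-56 = (-(1/4)u+43/8)(-4u^2-122u-424) + ((2223/4)u+2223)
  -4u^2-122u-424 = (-(16/2223)u-424/2223)((2223/4)u+2223) + (0)
Last nonzero remainder: (2223/4)u+2223. Dividing through by 2223/4 gives the monic gcd u+4.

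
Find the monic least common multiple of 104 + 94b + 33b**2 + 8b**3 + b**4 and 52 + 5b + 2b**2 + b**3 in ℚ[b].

1352 + 1014b + 345b**2 + 132b**3 + 30b**4 + 6b**5 + b**6

Apply the Euclidean algorithm:
  b**4 + 8b**3 + 33b**2 + 94b + 104 = (b + 6)(b**3 + 2b**2 + 5b + 52) + (16b**2 + 12b - 208)
  b**3 + 2b**2 + 5b + 52 = ((1/16)b + 5/64)(16b**2 + 12b - 208) + ((273/16)b + 273/4)
  16b**2 + 12b - 208 = ((256/273)b - 64/21)((273/16)b + 273/4) + (0)
Last nonzero remainder: (273/16)b + 273/4. Dividing through by 273/16 gives the monic gcd b + 4.
Then lcm(f, g) = f·g / gcd(f, g); expanding and making the result monic gives the answer.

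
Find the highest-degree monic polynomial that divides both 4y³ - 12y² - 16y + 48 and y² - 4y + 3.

By polynomial division,
  4y³ - 12y² - 16y + 48 = (4y + 4)(y² - 4y + 3) + (-12y + 36)
  y² - 4y + 3 = (-(1/12)y + 1/12)(-12y + 36) + (0)
Last nonzero remainder: -12y + 36. Dividing through by -12 gives the monic gcd y - 3.

y - 3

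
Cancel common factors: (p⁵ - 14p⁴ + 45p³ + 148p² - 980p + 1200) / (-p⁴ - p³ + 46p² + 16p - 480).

By polynomial division,
  p⁵ - 14p⁴ + 45p³ + 148p² - 980p + 1200 = (-p + 15)(-p⁴ - p³ + 46p² + 16p - 480) + (106p³ - 526p² - 1700p + 8400)
  -p⁴ - p³ + 46p² + 16p - 480 = (-(1/106)p - 158/2809)(106p³ - 526p² - 1700p + 8400) + ((1056/2809)p² - (1056/2809)p - 21120/2809)
  106p³ - 526p² - 1700p + 8400 = ((148877/528)p - 98315/88)((1056/2809)p² - (1056/2809)p - 21120/2809) + (0)
Last nonzero remainder: (1056/2809)p² - (1056/2809)p - 21120/2809. Dividing through by 1056/2809 gives the monic gcd p² - p - 20.
Cancel p² - p - 20 from numerator and denominator to get the reduced form.

(-p³ + 13p² - 52p + 60)/(p² + 2p - 24)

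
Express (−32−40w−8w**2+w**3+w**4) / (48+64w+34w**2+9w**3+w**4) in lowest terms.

By polynomial division,
  w**4+w**3−8w**2−40w−32 = (w**4+9w**3+34w**2+64w+48) + (−8w**3−42w**2−104w−80)
  w**4+9w**3+34w**2+64w+48 = (−(1/8)w−15/32)(−8w**3−42w**2−104w−80) + ((21/16)w**2+(21/4)w+21/2)
  −8w**3−42w**2−104w−80 = (−(128/21)w−160/21)((21/16)w**2+(21/4)w+21/2) + (0)
Last nonzero remainder: (21/16)w**2+(21/4)w+21/2. Dividing through by 21/16 gives the monic gcd w**2+4w+8.
Cancel w**2+4w+8 from numerator and denominator to get the reduced form.

(−4−3w+w**2)/(6+5w+w**2)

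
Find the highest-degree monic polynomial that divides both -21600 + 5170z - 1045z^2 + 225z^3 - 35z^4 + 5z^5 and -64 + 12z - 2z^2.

32 - 6z + z^2

Euclidean algorithm in ℚ[z]:
  5z^5 - 35z^4 + 225z^3 - 1045z^2 + 5170z - 21600 = (-(5/2)z^3 + (5/2)z^2 - (35/2)z + 675/2)(-2z^2 + 12z - 64) + (0)
Last nonzero remainder: -2z^2 + 12z - 64. Dividing through by -2 gives the monic gcd z^2 - 6z + 32.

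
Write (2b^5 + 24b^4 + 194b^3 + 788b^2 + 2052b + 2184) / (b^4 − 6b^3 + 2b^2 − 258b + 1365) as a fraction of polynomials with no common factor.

(2b^3 + 12b^2 + 44b + 56)/(b^2 − 12b + 35)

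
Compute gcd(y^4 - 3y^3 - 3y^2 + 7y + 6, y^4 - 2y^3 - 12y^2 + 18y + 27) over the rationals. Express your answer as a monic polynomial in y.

y^2 - 2y - 3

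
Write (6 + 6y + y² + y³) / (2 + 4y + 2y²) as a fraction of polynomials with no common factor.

Apply the Euclidean algorithm:
  y³ + y² + 6y + 6 = ((1/2)y - 1/2)(2y² + 4y + 2) + (7y + 7)
  2y² + 4y + 2 = ((2/7)y + 2/7)(7y + 7) + (0)
Last nonzero remainder: 7y + 7. Dividing through by 7 gives the monic gcd y + 1.
Cancel y + 1 from numerator and denominator to get the reduced form.

(6 + y²)/(2 + 2y)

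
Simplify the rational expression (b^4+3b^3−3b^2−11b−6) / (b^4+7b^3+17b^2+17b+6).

(b−2)/(b+2)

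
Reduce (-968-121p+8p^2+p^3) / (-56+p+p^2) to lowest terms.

(-121+p^2)/(-7+p)

By polynomial division,
  p^3+8p^2-121p-968 = (p+7)(p^2+p-56) + (-72p-576)
  p^2+p-56 = (-(1/72)p+7/72)(-72p-576) + (0)
Last nonzero remainder: -72p-576. Dividing through by -72 gives the monic gcd p+8.
Cancel p+8 from numerator and denominator to get the reduced form.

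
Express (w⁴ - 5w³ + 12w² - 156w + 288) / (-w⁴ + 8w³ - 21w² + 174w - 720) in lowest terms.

(-w + 2)/(w - 5)

By polynomial division,
  w⁴ - 5w³ + 12w² - 156w + 288 = (-1)(-w⁴ + 8w³ - 21w² + 174w - 720) + (3w³ - 9w² + 18w - 432)
  -w⁴ + 8w³ - 21w² + 174w - 720 = (-(1/3)w + 5/3)(3w³ - 9w² + 18w - 432) + (0)
Last nonzero remainder: 3w³ - 9w² + 18w - 432. Dividing through by 3 gives the monic gcd w³ - 3w² + 6w - 144.
Cancel w³ - 3w² + 6w - 144 from numerator and denominator to get the reduced form.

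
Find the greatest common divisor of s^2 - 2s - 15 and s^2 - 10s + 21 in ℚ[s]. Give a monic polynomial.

Apply the Euclidean algorithm:
  s^2 - 2s - 15 = (s^2 - 10s + 21) + (8s - 36)
  s^2 - 10s + 21 = ((1/8)s - 11/16)(8s - 36) + (-15/4)
  8s - 36 = (-(32/15)s + 48/5)(-15/4) + (0)
The last nonzero remainder is the constant -15/4, so the polynomials are coprime and gcd = 1.

1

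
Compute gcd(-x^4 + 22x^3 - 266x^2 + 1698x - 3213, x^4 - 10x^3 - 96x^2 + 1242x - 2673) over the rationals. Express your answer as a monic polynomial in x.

Repeated division with remainder:
  -x^4 + 22x^3 - 266x^2 + 1698x - 3213 = (-1)(x^4 - 10x^3 - 96x^2 + 1242x - 2673) + (12x^3 - 362x^2 + 2940x - 5886)
  x^4 - 10x^3 - 96x^2 + 1242x - 2673 = ((1/12)x + 121/72)(12x^3 - 362x^2 + 2940x - 5886) + ((9625/36)x^2 - (9625/3)x + 28875/4)
  12x^3 - 362x^2 + 2940x - 5886 = ((432/9625)x - 7848/9625)((9625/36)x^2 - (9625/3)x + 28875/4) + (0)
Last nonzero remainder: (9625/36)x^2 - (9625/3)x + 28875/4. Dividing through by 9625/36 gives the monic gcd x^2 - 12x + 27.

x^2 - 12x + 27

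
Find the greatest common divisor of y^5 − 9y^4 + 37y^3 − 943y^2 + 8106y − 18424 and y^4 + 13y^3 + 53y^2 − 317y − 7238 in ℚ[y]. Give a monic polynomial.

Euclidean algorithm in ℚ[y]:
  y^5 − 9y^4 + 37y^3 − 943y^2 + 8106y − 18424 = (y − 22)(y^4 + 13y^3 + 53y^2 − 317y − 7238) + (270y^3 + 540y^2 + 8370y − 177660)
  y^4 + 13y^3 + 53y^2 − 317y − 7238 = ((1/270)y + 11/270)(270y^3 + 540y^2 + 8370y − 177660) + (0)
Last nonzero remainder: 270y^3 + 540y^2 + 8370y − 177660. Dividing through by 270 gives the monic gcd y^3 + 2y^2 + 31y − 658.

y^3 + 2y^2 + 31y − 658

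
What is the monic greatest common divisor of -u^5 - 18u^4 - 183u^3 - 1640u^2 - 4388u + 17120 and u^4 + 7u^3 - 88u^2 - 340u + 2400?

u^2 + 18u + 80

By polynomial division,
  -u^5 - 18u^4 - 183u^3 - 1640u^2 - 4388u + 17120 = (-u - 11)(u^4 + 7u^3 - 88u^2 - 340u + 2400) + (-194u^3 - 2948u^2 - 5728u + 43520)
  u^4 + 7u^3 - 88u^2 - 340u + 2400 = (-(1/194)u + 795/18818)(-194u^3 - 2948u^2 - 5728u + 43520) + ((66030/9409)u^2 + (1188540/9409)u + 5282400/9409)
  -194u^3 - 2948u^2 - 5728u + 43520 = (-(912673/33015)u + 2559248/33015)((66030/9409)u^2 + (1188540/9409)u + 5282400/9409) + (0)
Last nonzero remainder: (66030/9409)u^2 + (1188540/9409)u + 5282400/9409. Dividing through by 66030/9409 gives the monic gcd u^2 + 18u + 80.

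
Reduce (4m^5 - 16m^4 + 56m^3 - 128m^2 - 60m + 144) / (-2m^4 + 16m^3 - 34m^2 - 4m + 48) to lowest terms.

Apply the Euclidean algorithm:
  4m^5 - 16m^4 + 56m^3 - 128m^2 - 60m + 144 = (-2m - 8)(-2m^4 + 16m^3 - 34m^2 - 4m + 48) + (116m^3 - 408m^2 + 4m + 528)
  -2m^4 + 16m^3 - 34m^2 - 4m + 48 = (-(1/58)m + 65/841)(116m^3 - 408m^2 + 4m + 528) + (-(2016/841)m^2 + (4032/841)m + 6048/841)
  116m^3 - 408m^2 + 4m + 528 = (-(24389/504)m + 9251/126)(-(2016/841)m^2 + (4032/841)m + 6048/841) + (0)
Last nonzero remainder: -(2016/841)m^2 + (4032/841)m + 6048/841. Dividing through by -2016/841 gives the monic gcd m^2 - 2m - 3.
Cancel m^2 - 2m - 3 from numerator and denominator to get the reduced form.

(-2m^3 + 4m^2 - 26m + 24)/(m^2 - 6m + 8)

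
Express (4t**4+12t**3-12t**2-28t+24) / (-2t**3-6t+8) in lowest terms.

(-2t**3-8t**2-2t+12)/(t**2+t+4)

Euclidean algorithm in ℚ[t]:
  4t**4+12t**3-12t**2-28t+24 = (-2t-6)(-2t**3-6t+8) + (-24t**2-48t+72)
  -2t**3-6t+8 = ((1/12)t-1/6)(-24t**2-48t+72) + (-20t+20)
  -24t**2-48t+72 = ((6/5)t+18/5)(-20t+20) + (0)
Last nonzero remainder: -20t+20. Dividing through by -20 gives the monic gcd t-1.
Cancel t-1 from numerator and denominator to get the reduced form.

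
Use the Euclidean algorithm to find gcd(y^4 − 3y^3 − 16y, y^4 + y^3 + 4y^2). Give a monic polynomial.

y^3 + y^2 + 4y

By polynomial division,
  y^4 − 3y^3 − 16y = (y^4 + y^3 + 4y^2) + (−4y^3 − 4y^2 − 16y)
  y^4 + y^3 + 4y^2 = (−(1/4)y)(−4y^3 − 4y^2 − 16y) + (0)
Last nonzero remainder: −4y^3 − 4y^2 − 16y. Dividing through by −4 gives the monic gcd y^3 + y^2 + 4y.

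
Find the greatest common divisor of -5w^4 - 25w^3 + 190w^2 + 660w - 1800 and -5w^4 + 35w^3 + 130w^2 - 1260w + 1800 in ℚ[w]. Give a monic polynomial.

Euclidean algorithm in ℚ[w]:
  -5w^4 - 25w^3 + 190w^2 + 660w - 1800 = (-5w^4 + 35w^3 + 130w^2 - 1260w + 1800) + (-60w^3 + 60w^2 + 1920w - 3600)
  -5w^4 + 35w^3 + 130w^2 - 1260w + 1800 = ((1/12)w - 1/2)(-60w^3 + 60w^2 + 1920w - 3600) + (0)
Last nonzero remainder: -60w^3 + 60w^2 + 1920w - 3600. Dividing through by -60 gives the monic gcd w^3 - w^2 - 32w + 60.

w^3 - w^2 - 32w + 60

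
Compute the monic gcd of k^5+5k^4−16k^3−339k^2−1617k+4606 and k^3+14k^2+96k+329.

k^3+14k^2+96k+329

By polynomial division,
  k^5+5k^4−16k^3−339k^2−1617k+4606 = (k^2−9k+14)(k^3+14k^2+96k+329) + (0)
The last nonzero remainder k^3+14k^2+96k+329 is already monic.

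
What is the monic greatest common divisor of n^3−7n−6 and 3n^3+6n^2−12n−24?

n+2

Repeated division with remainder:
  n^3−7n−6 = (1/3)(3n^3+6n^2−12n−24) + (−2n^2−3n+2)
  3n^3+6n^2−12n−24 = (−(3/2)n−3/4)(−2n^2−3n+2) + (−(45/4)n−45/2)
  −2n^2−3n+2 = ((8/45)n−4/45)(−(45/4)n−45/2) + (0)
Last nonzero remainder: −(45/4)n−45/2. Dividing through by −45/4 gives the monic gcd n+2.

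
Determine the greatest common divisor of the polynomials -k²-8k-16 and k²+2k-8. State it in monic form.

k+4

Apply the Euclidean algorithm:
  -k²-8k-16 = (-1)(k²+2k-8) + (-6k-24)
  k²+2k-8 = (-(1/6)k+1/3)(-6k-24) + (0)
Last nonzero remainder: -6k-24. Dividing through by -6 gives the monic gcd k+4.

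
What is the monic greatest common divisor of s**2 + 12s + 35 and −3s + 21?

Euclidean algorithm in ℚ[s]:
  s**2 + 12s + 35 = (−(1/3)s − 19/3)(−3s + 21) + (168)
  −3s + 21 = (−(1/56)s + 1/8)(168) + (0)
The last nonzero remainder is the constant 168, so the polynomials are coprime and gcd = 1.

1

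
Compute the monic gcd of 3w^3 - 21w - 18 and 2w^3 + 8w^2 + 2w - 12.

Repeated division with remainder:
  3w^3 - 21w - 18 = (3/2)(2w^3 + 8w^2 + 2w - 12) + (-12w^2 - 24w)
  2w^3 + 8w^2 + 2w - 12 = (-(1/6)w - 1/3)(-12w^2 - 24w) + (-6w - 12)
  -12w^2 - 24w = (2w)(-6w - 12) + (0)
Last nonzero remainder: -6w - 12. Dividing through by -6 gives the monic gcd w + 2.

w + 2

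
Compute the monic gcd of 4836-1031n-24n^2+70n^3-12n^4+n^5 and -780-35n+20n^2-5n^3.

156+7n-4n^2+n^3

Repeated division with remainder:
  n^5-12n^4+70n^3-24n^2-1031n+4836 = (-(1/5)n^2+(8/5)n-31/5)(-5n^3+20n^2-35n-780) + (0)
Last nonzero remainder: -5n^3+20n^2-35n-780. Dividing through by -5 gives the monic gcd n^3-4n^2+7n+156.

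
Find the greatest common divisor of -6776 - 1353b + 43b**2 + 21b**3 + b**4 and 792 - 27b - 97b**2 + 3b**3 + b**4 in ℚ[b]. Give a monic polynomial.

-88 + 3b + b**2

Apply the Euclidean algorithm:
  b**4 + 21b**3 + 43b**2 - 1353b - 6776 = (b**4 + 3b**3 - 97b**2 - 27b + 792) + (18b**3 + 140b**2 - 1326b - 7568)
  b**4 + 3b**3 - 97b**2 - 27b + 792 = ((1/18)b - 43/162)(18b**3 + 140b**2 - 1326b - 7568) + ((1120/81)b**2 + (1120/27)b - 98560/81)
  18b**3 + 140b**2 - 1326b - 7568 = ((729/560)b + 3483/560)((1120/81)b**2 + (1120/27)b - 98560/81) + (0)
Last nonzero remainder: (1120/81)b**2 + (1120/27)b - 98560/81. Dividing through by 1120/81 gives the monic gcd b**2 + 3b - 88.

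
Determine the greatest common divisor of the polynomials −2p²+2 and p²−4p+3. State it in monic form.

p−1

Apply the Euclidean algorithm:
  −2p²+2 = (−2)(p²−4p+3) + (−8p+8)
  p²−4p+3 = (−(1/8)p+3/8)(−8p+8) + (0)
Last nonzero remainder: −8p+8. Dividing through by −8 gives the monic gcd p−1.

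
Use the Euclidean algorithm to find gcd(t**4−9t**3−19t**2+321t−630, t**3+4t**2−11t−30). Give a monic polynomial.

t−3

Repeated division with remainder:
  t**4−9t**3−19t**2+321t−630 = (t−13)(t**3+4t**2−11t−30) + (44t**2+208t−1020)
  t**3+4t**2−11t−30 = ((1/44)t−2/121)(44t**2+208t−1020) + ((1890/121)t−5670/121)
  44t**2+208t−1020 = ((2662/945)t+4114/189)((1890/121)t−5670/121) + (0)
Last nonzero remainder: (1890/121)t−5670/121. Dividing through by 1890/121 gives the monic gcd t−3.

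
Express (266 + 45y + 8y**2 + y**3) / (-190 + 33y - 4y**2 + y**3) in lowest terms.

Euclidean algorithm in ℚ[y]:
  y**3 + 8y**2 + 45y + 266 = (y**3 - 4y**2 + 33y - 190) + (12y**2 + 12y + 456)
  y**3 - 4y**2 + 33y - 190 = ((1/12)y - 5/12)(12y**2 + 12y + 456) + (0)
Last nonzero remainder: 12y**2 + 12y + 456. Dividing through by 12 gives the monic gcd y**2 + y + 38.
Cancel y**2 + y + 38 from numerator and denominator to get the reduced form.

(7 + y)/(-5 + y)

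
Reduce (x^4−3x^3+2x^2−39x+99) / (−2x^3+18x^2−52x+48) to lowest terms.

Repeated division with remainder:
  x^4−3x^3+2x^2−39x+99 = (−(1/2)x−3)(−2x^3+18x^2−52x+48) + (30x^2−171x+243)
  −2x^3+18x^2−52x+48 = (−(1/15)x+11/50)(30x^2−171x+243) + ((91/50)x−273/50)
  30x^2−171x+243 = ((1500/91)x−4050/91)((91/50)x−273/50) + (0)
Last nonzero remainder: (91/50)x−273/50. Dividing through by 91/50 gives the monic gcd x−3.
Cancel x−3 from numerator and denominator to get the reduced form.

(−x^3−2x+33)/(2x^2−12x+16)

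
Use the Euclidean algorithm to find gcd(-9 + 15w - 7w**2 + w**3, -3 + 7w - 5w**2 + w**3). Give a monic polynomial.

3 - 4w + w**2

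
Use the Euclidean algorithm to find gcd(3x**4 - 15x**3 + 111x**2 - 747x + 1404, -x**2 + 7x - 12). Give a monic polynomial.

x**2 - 7x + 12

Repeated division with remainder:
  3x**4 - 15x**3 + 111x**2 - 747x + 1404 = (-3x**2 - 6x - 117)(-x**2 + 7x - 12) + (0)
Last nonzero remainder: -x**2 + 7x - 12. Dividing through by -1 gives the monic gcd x**2 - 7x + 12.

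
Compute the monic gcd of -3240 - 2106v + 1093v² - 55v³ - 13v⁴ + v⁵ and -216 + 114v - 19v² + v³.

Repeated division with remainder:
  v⁵ - 13v⁴ - 55v³ + 1093v² - 2106v - 3240 = (v² + 6v - 55)(v³ - 19v² + 114v - 216) + (-420v² + 5460v - 15120)
  v³ - 19v² + 114v - 216 = (-(1/420)v + 1/70)(-420v² + 5460v - 15120) + (0)
Last nonzero remainder: -420v² + 5460v - 15120. Dividing through by -420 gives the monic gcd v² - 13v + 36.

36 - 13v + v²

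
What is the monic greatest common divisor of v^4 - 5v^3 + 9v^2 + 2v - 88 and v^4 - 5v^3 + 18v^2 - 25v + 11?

Euclidean algorithm in ℚ[v]:
  v^4 - 5v^3 + 9v^2 + 2v - 88 = (v^4 - 5v^3 + 18v^2 - 25v + 11) + (-9v^2 + 27v - 99)
  v^4 - 5v^3 + 18v^2 - 25v + 11 = (-(1/9)v^2 + (2/9)v - 1/9)(-9v^2 + 27v - 99) + (0)
Last nonzero remainder: -9v^2 + 27v - 99. Dividing through by -9 gives the monic gcd v^2 - 3v + 11.

v^2 - 3v + 11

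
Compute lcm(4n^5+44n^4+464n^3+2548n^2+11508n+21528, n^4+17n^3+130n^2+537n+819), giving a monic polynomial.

By polynomial division,
  4n^5+44n^4+464n^3+2548n^2+11508n+21528 = (4n−24)(n^4+17n^3+130n^2+537n+819) + (352n^3+3520n^2+21120n+41184)
  n^4+17n^3+130n^2+537n+819 = ((1/352)n+7/352)(352n^3+3520n^2+21120n+41184) + (0)
Last nonzero remainder: 352n^3+3520n^2+21120n+41184. Dividing through by 352 gives the monic gcd n^3+10n^2+60n+117.
Then lcm(f, g) = f·g / gcd(f, g); expanding and making the result monic gives the answer.

n^6+18n^5+193n^4+1449n^3+7336n^2+25521n+37674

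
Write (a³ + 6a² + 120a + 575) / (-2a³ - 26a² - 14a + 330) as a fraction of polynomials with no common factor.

(-a² - a - 115)/(2a² + 16a - 66)

Repeated division with remainder:
  a³ + 6a² + 120a + 575 = (-1/2)(-2a³ - 26a² - 14a + 330) + (-7a² + 113a + 740)
  -2a³ - 26a² - 14a + 330 = ((2/7)a + 408/49)(-7a² + 113a + 740) + (-(57150/49)a - 285750/49)
  -7a² + 113a + 740 = ((343/57150)a - 3626/28575)(-(57150/49)a - 285750/49) + (0)
Last nonzero remainder: -(57150/49)a - 285750/49. Dividing through by -57150/49 gives the monic gcd a + 5.
Cancel a + 5 from numerator and denominator to get the reduced form.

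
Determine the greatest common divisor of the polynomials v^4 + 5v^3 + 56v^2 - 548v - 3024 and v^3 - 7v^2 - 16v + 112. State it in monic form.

v^2 - 3v - 28

Euclidean algorithm in ℚ[v]:
  v^4 + 5v^3 + 56v^2 - 548v - 3024 = (v + 12)(v^3 - 7v^2 - 16v + 112) + (156v^2 - 468v - 4368)
  v^3 - 7v^2 - 16v + 112 = ((1/156)v - 1/39)(156v^2 - 468v - 4368) + (0)
Last nonzero remainder: 156v^2 - 468v - 4368. Dividing through by 156 gives the monic gcd v^2 - 3v - 28.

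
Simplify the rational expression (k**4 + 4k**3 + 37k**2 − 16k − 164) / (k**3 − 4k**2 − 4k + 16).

Euclidean algorithm in ℚ[k]:
  k**4 + 4k**3 + 37k**2 − 16k − 164 = (k + 8)(k**3 − 4k**2 − 4k + 16) + (73k**2 − 292)
  k**3 − 4k**2 − 4k + 16 = ((1/73)k − 4/73)(73k**2 − 292) + (0)
Last nonzero remainder: 73k**2 − 292. Dividing through by 73 gives the monic gcd k**2 − 4.
Cancel k**2 − 4 from numerator and denominator to get the reduced form.

(k**2 + 4k + 41)/(k − 4)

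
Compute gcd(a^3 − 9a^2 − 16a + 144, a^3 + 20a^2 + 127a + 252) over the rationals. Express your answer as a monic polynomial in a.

a + 4

Repeated division with remainder:
  a^3 − 9a^2 − 16a + 144 = (a^3 + 20a^2 + 127a + 252) + (−29a^2 − 143a − 108)
  a^3 + 20a^2 + 127a + 252 = (−(1/29)a − 437/841)(−29a^2 − 143a − 108) + ((41184/841)a + 164736/841)
  −29a^2 − 143a − 108 = (−(24389/41184)a − 2523/4576)((41184/841)a + 164736/841) + (0)
Last nonzero remainder: (41184/841)a + 164736/841. Dividing through by 41184/841 gives the monic gcd a + 4.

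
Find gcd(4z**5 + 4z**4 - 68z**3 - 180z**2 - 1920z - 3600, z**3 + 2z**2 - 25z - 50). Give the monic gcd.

z**2 + 7z + 10

Euclidean algorithm in ℚ[z]:
  4z**5 + 4z**4 - 68z**3 - 180z**2 - 1920z - 3600 = (4z**2 - 4z + 40)(z**3 + 2z**2 - 25z - 50) + (-160z**2 - 1120z - 1600)
  z**3 + 2z**2 - 25z - 50 = (-(1/160)z + 1/32)(-160z**2 - 1120z - 1600) + (0)
Last nonzero remainder: -160z**2 - 1120z - 1600. Dividing through by -160 gives the monic gcd z**2 + 7z + 10.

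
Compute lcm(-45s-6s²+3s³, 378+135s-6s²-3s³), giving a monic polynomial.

Repeated division with remainder:
  3s³-6s²-45s = (-1)(-3s³-6s²+135s+378) + (-12s²+90s+378)
  -3s³-6s²+135s+378 = ((1/4)s+19/8)(-12s²+90s+378) + (-(693/4)s-2079/4)
  -12s²+90s+378 = ((16/231)s-8/11)(-(693/4)s-2079/4) + (0)
Last nonzero remainder: -(693/4)s-2079/4. Dividing through by -693/4 gives the monic gcd s+3.
Then lcm(f, g) = f·g / gcd(f, g); expanding and making the result monic gives the answer.

630s+99s²-55s³-3s⁴+s⁵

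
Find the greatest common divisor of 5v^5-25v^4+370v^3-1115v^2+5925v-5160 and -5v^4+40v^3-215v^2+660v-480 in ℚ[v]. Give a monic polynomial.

Repeated division with remainder:
  5v^5-25v^4+370v^3-1115v^2+5925v-5160 = (-v-3)(-5v^4+40v^3-215v^2+660v-480) + (275v^3-1100v^2+7425v-6600)
  -5v^4+40v^3-215v^2+660v-480 = (-(1/55)v+4/55)(275v^3-1100v^2+7425v-6600) + (0)
Last nonzero remainder: 275v^3-1100v^2+7425v-6600. Dividing through by 275 gives the monic gcd v^3-4v^2+27v-24.

v^3-4v^2+27v-24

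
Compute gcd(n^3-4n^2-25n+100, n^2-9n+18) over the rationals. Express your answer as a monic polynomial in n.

Euclidean algorithm in ℚ[n]:
  n^3-4n^2-25n+100 = (n+5)(n^2-9n+18) + (2n+10)
  n^2-9n+18 = ((1/2)n-7)(2n+10) + (88)
  2n+10 = ((1/44)n+5/44)(88) + (0)
The last nonzero remainder is the constant 88, so the polynomials are coprime and gcd = 1.

1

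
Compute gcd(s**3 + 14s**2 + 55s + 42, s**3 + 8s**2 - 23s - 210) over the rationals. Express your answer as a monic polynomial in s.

s**2 + 13s + 42

By polynomial division,
  s**3 + 14s**2 + 55s + 42 = (s**3 + 8s**2 - 23s - 210) + (6s**2 + 78s + 252)
  s**3 + 8s**2 - 23s - 210 = ((1/6)s - 5/6)(6s**2 + 78s + 252) + (0)
Last nonzero remainder: 6s**2 + 78s + 252. Dividing through by 6 gives the monic gcd s**2 + 13s + 42.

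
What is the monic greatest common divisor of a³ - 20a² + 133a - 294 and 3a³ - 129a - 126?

Apply the Euclidean algorithm:
  a³ - 20a² + 133a - 294 = (1/3)(3a³ - 129a - 126) + (-20a² + 176a - 252)
  3a³ - 129a - 126 = (-(3/20)a - 33/25)(-20a² + 176a - 252) + ((1638/25)a - 11466/25)
  -20a² + 176a - 252 = (-(250/819)a + 50/91)((1638/25)a - 11466/25) + (0)
Last nonzero remainder: (1638/25)a - 11466/25. Dividing through by 1638/25 gives the monic gcd a - 7.

a - 7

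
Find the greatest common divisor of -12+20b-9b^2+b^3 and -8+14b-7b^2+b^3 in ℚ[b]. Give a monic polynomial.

By polynomial division,
  b^3-9b^2+20b-12 = (b^3-7b^2+14b-8) + (-2b^2+6b-4)
  b^3-7b^2+14b-8 = (-(1/2)b+2)(-2b^2+6b-4) + (0)
Last nonzero remainder: -2b^2+6b-4. Dividing through by -2 gives the monic gcd b^2-3b+2.

2-3b+b^2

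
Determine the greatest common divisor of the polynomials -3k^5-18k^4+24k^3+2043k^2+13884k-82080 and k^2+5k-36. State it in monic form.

Euclidean algorithm in ℚ[k]:
  -3k^5-18k^4+24k^3+2043k^2+13884k-82080 = (-3k^3-3k^2-69k+2280)(k^2+5k-36) + (0)
The last nonzero remainder k^2+5k-36 is already monic.

k^2+5k-36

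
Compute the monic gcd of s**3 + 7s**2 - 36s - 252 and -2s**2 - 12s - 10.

Euclidean algorithm in ℚ[s]:
  s**3 + 7s**2 - 36s - 252 = (-(1/2)s - 1/2)(-2s**2 - 12s - 10) + (-47s - 257)
  -2s**2 - 12s - 10 = ((2/47)s + 50/2209)(-47s - 257) + (-9240/2209)
  -47s - 257 = ((103823/9240)s + 567713/9240)(-9240/2209) + (0)
The last nonzero remainder is the constant -9240/2209, so the polynomials are coprime and gcd = 1.

1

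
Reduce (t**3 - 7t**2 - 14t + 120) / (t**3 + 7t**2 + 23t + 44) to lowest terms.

Repeated division with remainder:
  t**3 - 7t**2 - 14t + 120 = (t**3 + 7t**2 + 23t + 44) + (-14t**2 - 37t + 76)
  t**3 + 7t**2 + 23t + 44 = (-(1/14)t - 61/196)(-14t**2 - 37t + 76) + ((3315/196)t + 3315/49)
  -14t**2 - 37t + 76 = (-(2744/3315)t + 3724/3315)((3315/196)t + 3315/49) + (0)
Last nonzero remainder: (3315/196)t + 3315/49. Dividing through by 3315/196 gives the monic gcd t + 4.
Cancel t + 4 from numerator and denominator to get the reduced form.

(t**2 - 11t + 30)/(t**2 + 3t + 11)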